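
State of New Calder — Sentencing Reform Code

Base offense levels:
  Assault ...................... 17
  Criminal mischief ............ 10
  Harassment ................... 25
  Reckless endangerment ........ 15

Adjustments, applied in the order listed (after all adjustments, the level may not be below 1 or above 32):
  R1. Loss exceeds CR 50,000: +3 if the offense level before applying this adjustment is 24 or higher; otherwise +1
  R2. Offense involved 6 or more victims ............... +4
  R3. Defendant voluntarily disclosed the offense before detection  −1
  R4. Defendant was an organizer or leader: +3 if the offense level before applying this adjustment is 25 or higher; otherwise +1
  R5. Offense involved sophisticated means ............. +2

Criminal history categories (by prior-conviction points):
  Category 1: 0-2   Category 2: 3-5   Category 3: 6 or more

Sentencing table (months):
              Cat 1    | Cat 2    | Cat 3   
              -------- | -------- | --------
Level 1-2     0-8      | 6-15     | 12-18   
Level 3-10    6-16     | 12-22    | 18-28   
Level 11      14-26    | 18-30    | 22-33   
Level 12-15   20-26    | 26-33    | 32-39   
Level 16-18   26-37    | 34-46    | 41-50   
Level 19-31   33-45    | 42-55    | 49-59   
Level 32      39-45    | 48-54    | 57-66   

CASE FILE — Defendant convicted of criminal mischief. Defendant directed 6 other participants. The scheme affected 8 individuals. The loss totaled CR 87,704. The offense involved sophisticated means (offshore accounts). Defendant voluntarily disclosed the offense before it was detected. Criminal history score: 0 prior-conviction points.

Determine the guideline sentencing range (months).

Base offense level for criminal mischief: 10.
R1 applies (level before this adjustment is 10 < 24, so +1): 10 + 1 = 11.
R2 applies: 11 + 4 = 15.
R3 applies: 15 − 1 = 14.
R4 applies (level before this adjustment is 14 < 25, so +1): 14 + 1 = 15.
R5 applies: 15 + 2 = 17.
Final offense level: 17.
Criminal history: 0 prior points → Category 1 (0-2).
Level 17 falls in the 16-18 band.
Grid: Level 16-18 × Category 1 = 26-37 months.

26-37 months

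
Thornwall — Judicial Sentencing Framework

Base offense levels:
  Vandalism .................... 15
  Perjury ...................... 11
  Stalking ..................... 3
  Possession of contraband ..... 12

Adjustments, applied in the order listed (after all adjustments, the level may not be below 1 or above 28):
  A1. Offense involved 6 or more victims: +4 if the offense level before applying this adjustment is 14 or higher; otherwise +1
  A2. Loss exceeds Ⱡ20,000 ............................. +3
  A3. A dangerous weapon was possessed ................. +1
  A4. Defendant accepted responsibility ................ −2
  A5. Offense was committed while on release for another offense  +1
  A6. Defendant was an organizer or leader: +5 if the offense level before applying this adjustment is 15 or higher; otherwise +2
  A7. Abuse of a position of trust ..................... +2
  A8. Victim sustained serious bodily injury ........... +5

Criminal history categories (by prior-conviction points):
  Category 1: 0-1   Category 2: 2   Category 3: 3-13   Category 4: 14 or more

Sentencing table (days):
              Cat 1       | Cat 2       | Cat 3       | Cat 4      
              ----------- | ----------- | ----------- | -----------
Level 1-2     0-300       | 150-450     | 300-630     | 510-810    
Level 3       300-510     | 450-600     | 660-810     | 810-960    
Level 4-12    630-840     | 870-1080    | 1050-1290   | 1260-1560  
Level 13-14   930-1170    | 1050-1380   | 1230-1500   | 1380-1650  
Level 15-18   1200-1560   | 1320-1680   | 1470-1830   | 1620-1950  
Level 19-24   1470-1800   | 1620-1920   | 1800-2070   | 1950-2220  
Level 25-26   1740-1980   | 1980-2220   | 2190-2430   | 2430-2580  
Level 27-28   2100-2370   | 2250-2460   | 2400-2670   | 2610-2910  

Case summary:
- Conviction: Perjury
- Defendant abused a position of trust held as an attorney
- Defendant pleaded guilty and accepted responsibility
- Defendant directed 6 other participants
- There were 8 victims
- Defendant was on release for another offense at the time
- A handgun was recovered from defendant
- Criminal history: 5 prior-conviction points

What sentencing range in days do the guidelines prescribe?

1470-1830 days

Base offense level for perjury: 11.
A1 applies (level before this adjustment is 11 < 14, so +1): 11 + 1 = 12.
A2 does not apply.
A3 applies: 12 + 1 = 13.
A4 applies: 13 − 2 = 11.
A5 applies: 11 + 1 = 12.
A6 applies (level before this adjustment is 12 < 15, so +2): 12 + 2 = 14.
A7 applies: 14 + 2 = 16.
Final offense level: 16.
Criminal history: 5 prior points → Category 3 (3-13).
Level 16 falls in the 15-18 band.
Grid: Level 15-18 × Category 3 = 1470-1830 days.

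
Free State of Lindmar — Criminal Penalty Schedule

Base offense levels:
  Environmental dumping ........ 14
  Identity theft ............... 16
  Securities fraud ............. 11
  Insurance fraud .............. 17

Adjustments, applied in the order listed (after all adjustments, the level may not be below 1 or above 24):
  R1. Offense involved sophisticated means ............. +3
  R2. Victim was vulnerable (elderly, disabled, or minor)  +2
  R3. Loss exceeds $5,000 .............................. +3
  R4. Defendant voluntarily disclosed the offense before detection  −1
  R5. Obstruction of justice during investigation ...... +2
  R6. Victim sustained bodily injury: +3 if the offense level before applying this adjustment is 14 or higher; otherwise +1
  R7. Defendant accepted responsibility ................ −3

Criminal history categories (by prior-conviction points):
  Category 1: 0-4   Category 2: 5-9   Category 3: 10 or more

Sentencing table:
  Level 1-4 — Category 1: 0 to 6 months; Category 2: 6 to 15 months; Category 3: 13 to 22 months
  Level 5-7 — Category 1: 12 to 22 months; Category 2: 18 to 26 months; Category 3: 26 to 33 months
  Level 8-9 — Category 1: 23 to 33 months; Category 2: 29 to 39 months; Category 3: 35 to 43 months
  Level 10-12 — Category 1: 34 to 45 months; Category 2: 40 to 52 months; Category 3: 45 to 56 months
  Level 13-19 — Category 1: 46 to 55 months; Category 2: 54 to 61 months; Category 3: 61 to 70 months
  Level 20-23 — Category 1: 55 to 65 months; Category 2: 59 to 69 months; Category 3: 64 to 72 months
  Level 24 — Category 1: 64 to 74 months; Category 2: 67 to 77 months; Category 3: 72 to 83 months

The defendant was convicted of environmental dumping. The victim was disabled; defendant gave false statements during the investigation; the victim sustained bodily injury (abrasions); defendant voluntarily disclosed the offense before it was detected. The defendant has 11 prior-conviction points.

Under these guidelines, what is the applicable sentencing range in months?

64-72 months

Base offense level for environmental dumping: 14.
R2 applies: 14 + 2 = 16.
R4 applies: 16 − 1 = 15.
R5 applies: 15 + 2 = 17.
R6 applies (level before this adjustment is 17 ≥ 14, so +3): 17 + 3 = 20.
Final offense level: 20.
Criminal history: 11 prior points → Category 3 (10+).
Level 20 falls in the 20-23 band.
Grid: Level 20-23 × Category 3 = 64-72 months.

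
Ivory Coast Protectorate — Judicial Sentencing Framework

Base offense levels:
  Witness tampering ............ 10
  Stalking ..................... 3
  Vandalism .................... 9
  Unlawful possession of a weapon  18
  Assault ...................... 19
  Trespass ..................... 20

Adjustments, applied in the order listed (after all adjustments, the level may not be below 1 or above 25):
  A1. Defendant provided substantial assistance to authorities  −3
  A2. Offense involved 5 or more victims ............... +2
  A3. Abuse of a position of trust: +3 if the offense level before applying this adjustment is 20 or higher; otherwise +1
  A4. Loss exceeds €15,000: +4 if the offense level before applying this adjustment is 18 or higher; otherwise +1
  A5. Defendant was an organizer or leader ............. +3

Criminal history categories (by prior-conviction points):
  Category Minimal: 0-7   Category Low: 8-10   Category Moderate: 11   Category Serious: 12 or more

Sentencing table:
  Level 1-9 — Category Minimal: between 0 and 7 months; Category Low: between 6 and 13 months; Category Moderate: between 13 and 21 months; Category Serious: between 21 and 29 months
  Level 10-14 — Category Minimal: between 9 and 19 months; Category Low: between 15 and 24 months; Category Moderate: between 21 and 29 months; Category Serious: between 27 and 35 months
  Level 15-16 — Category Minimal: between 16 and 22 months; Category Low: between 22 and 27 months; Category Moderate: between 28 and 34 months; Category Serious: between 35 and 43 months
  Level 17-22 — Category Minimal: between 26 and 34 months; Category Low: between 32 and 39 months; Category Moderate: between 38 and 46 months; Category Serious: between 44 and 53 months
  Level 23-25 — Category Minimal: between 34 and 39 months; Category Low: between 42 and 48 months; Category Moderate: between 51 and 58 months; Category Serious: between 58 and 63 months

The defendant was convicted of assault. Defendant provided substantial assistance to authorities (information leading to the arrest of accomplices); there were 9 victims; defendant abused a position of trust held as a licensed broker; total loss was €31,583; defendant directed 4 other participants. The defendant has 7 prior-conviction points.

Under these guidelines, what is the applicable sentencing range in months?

Base offense level for assault: 19.
A1 applies: 19 − 3 = 16.
A2 applies: 16 + 2 = 18.
A3 applies (level before this adjustment is 18 < 20, so +1): 18 + 1 = 19.
A4 applies (level before this adjustment is 19 ≥ 18, so +4): 19 + 4 = 23.
A5 applies: 23 + 3 = 26.
Level 26 exceeds the maximum of 25; capped at 25.
Final offense level: 25.
Criminal history: 7 prior points → Category Minimal (0-7).
Level 25 falls in the 23-25 band.
Grid: Level 23-25 × Category Minimal = 34-39 months.

34-39 months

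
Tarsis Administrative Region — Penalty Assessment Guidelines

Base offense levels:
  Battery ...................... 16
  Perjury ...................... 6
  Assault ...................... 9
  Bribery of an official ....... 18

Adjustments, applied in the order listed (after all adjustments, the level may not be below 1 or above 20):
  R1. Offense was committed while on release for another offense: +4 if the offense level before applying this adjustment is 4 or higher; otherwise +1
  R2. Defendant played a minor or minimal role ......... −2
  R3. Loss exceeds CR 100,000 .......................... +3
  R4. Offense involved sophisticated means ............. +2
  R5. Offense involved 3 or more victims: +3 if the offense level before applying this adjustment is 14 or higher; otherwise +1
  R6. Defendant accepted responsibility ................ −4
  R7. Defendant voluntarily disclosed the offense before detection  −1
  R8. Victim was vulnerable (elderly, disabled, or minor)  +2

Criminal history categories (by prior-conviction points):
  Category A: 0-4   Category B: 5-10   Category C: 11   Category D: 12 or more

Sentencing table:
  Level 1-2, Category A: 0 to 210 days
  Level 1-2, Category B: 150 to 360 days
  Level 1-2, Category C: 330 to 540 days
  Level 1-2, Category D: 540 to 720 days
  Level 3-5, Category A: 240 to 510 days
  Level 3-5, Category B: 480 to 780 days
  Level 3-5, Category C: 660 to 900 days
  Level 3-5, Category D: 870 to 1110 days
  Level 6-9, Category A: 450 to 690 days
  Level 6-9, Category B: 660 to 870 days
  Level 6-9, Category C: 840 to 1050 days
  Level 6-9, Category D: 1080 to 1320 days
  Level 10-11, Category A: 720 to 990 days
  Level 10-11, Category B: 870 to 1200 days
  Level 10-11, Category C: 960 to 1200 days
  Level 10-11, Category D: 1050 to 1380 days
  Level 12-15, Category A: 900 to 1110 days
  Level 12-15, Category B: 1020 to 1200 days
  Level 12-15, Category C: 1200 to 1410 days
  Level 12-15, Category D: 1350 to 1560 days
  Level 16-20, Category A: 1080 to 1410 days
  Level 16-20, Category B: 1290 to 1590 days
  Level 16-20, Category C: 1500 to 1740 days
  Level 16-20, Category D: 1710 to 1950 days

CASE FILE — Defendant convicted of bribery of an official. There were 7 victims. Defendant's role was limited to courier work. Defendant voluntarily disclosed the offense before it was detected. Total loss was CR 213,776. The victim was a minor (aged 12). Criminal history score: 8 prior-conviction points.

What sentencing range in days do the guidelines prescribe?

1290-1590 days

Base offense level for bribery of an official: 18.
R1 does not apply.
R2 applies: 18 − 2 = 16.
R3 applies: 16 + 3 = 19.
R4 does not apply.
R5 applies (level before this adjustment is 19 ≥ 14, so +3): 19 + 3 = 22.
R7 applies: 22 − 1 = 21.
R8 applies: 21 + 2 = 23.
Level 23 exceeds the maximum of 20; capped at 20.
Final offense level: 20.
Criminal history: 8 prior points → Category B (5-10).
Level 20 falls in the 16-20 band.
Grid: Level 16-20 × Category B = 1290-1590 days.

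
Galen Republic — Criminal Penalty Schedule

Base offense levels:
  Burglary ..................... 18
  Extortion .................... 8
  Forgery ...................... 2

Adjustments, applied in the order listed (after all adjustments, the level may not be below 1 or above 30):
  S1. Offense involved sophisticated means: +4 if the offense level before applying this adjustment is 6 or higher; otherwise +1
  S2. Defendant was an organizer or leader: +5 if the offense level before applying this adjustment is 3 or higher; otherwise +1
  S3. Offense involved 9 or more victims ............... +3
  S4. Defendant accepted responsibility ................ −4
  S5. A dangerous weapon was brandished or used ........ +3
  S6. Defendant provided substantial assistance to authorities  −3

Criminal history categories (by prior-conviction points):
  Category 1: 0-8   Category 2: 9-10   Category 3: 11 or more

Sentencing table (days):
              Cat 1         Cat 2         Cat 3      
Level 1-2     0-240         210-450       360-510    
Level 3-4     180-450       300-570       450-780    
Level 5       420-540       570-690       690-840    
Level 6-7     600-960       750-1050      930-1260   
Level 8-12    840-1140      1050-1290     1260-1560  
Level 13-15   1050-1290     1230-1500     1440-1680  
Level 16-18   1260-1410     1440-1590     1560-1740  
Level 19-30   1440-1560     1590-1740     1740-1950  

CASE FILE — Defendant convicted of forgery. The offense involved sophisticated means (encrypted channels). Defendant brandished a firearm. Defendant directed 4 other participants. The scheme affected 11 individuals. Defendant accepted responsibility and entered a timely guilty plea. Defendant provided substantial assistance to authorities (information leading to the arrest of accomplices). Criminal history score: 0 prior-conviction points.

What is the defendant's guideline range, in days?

600-960 days

Base offense level for forgery: 2.
S1 applies (level before this adjustment is 2 < 6, so +1): 2 + 1 = 3.
S2 applies (level before this adjustment is 3 ≥ 3, so +5): 3 + 5 = 8.
S3 applies: 8 + 3 = 11.
S4 applies: 11 − 4 = 7.
S5 applies: 7 + 3 = 10.
S6 applies: 10 − 3 = 7.
Final offense level: 7.
Criminal history: 0 prior points → Category 1 (0-8).
Level 7 falls in the 6-7 band.
Grid: Level 6-7 × Category 1 = 600-960 days.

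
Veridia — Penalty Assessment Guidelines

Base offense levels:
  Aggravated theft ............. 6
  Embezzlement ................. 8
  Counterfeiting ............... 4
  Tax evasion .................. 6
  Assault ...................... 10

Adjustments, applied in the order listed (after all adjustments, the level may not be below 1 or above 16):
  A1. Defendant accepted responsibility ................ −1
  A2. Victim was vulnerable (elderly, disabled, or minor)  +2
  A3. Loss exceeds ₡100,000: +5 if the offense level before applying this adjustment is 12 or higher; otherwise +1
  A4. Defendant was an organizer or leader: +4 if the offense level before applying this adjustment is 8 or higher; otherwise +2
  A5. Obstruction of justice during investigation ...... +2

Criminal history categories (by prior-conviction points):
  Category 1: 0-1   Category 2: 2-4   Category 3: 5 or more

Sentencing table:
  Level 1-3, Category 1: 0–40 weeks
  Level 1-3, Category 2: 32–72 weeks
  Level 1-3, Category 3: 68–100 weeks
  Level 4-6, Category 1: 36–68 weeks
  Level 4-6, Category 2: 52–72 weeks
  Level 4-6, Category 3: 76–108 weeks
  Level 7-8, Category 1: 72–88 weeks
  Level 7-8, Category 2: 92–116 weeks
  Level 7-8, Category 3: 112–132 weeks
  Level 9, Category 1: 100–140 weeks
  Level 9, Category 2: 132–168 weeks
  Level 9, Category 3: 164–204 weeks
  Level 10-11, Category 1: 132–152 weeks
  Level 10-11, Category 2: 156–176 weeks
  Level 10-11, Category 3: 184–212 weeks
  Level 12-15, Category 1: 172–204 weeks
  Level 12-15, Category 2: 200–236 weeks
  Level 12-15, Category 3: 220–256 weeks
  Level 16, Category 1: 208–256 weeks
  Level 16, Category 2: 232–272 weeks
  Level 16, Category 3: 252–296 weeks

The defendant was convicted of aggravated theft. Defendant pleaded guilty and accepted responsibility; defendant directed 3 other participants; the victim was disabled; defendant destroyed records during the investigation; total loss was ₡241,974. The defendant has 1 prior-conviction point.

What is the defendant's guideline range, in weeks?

172-204 weeks

Base offense level for aggravated theft: 6.
A1 applies: 6 − 1 = 5.
A2 applies: 5 + 2 = 7.
A3 applies (level before this adjustment is 7 < 12, so +1): 7 + 1 = 8.
A4 applies (level before this adjustment is 8 ≥ 8, so +4): 8 + 4 = 12.
A5 applies: 12 + 2 = 14.
Final offense level: 14.
Criminal history: 1 prior point → Category 1 (0-1).
Level 14 falls in the 12-15 band.
Grid: Level 12-15 × Category 1 = 172-204 weeks.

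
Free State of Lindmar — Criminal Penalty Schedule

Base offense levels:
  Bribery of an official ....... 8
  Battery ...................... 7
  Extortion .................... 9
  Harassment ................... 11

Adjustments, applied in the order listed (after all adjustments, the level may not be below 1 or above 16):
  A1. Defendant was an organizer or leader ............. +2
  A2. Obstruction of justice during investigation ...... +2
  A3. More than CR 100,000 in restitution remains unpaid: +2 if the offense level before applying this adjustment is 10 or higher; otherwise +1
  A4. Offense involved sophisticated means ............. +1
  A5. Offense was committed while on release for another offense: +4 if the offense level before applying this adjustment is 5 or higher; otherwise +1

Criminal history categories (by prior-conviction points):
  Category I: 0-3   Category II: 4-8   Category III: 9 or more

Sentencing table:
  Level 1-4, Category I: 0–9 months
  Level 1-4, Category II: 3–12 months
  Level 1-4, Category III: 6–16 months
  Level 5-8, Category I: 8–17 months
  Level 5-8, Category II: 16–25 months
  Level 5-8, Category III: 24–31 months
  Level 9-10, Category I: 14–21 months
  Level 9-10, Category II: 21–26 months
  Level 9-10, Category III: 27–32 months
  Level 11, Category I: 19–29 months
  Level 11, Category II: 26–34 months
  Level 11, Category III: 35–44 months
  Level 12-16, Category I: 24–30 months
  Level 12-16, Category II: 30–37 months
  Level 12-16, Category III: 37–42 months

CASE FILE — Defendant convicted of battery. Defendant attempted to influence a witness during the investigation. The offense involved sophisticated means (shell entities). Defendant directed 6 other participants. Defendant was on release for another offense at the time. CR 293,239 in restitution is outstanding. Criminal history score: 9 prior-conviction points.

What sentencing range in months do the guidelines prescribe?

Base offense level for battery: 7.
A1 applies: 7 + 2 = 9.
A2 applies: 9 + 2 = 11.
A3 applies (level before this adjustment is 11 ≥ 10, so +2): 11 + 2 = 13.
A4 applies: 13 + 1 = 14.
A5 applies (level before this adjustment is 14 ≥ 5, so +4): 14 + 4 = 18.
Level 18 exceeds the maximum of 16; capped at 16.
Final offense level: 16.
Criminal history: 9 prior points → Category III (9+).
Level 16 falls in the 12-16 band.
Grid: Level 12-16 × Category III = 37-42 months.

37-42 months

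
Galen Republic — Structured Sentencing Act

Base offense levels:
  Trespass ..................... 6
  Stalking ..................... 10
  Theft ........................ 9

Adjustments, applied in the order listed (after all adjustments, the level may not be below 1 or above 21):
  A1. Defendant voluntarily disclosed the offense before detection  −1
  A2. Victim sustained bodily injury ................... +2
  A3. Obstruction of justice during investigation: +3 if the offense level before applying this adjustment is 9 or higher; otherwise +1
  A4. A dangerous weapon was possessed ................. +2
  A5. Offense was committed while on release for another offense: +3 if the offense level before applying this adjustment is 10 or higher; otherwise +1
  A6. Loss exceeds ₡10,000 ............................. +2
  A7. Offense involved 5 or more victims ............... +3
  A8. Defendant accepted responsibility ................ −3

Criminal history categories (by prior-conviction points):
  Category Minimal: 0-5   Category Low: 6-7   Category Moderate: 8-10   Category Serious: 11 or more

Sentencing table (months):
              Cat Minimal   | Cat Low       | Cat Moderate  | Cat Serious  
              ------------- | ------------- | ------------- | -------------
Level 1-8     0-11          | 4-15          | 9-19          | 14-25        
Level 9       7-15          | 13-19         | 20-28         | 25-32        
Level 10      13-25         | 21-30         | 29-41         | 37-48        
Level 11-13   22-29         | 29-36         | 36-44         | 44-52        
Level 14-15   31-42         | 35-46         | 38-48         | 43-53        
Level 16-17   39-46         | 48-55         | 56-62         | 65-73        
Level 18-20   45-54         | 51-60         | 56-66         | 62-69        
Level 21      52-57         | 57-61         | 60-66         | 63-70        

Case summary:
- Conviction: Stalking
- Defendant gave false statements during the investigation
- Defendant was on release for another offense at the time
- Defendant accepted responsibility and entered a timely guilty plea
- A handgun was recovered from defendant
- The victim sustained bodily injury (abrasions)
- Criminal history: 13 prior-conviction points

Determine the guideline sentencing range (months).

65-73 months

Base offense level for stalking: 10.
A1 does not apply.
A2 applies: 10 + 2 = 12.
A3 applies (level before this adjustment is 12 ≥ 9, so +3): 12 + 3 = 15.
A4 applies: 15 + 2 = 17.
A5 applies (level before this adjustment is 17 ≥ 10, so +3): 17 + 3 = 20.
A6 does not apply.
A8 applies: 20 − 3 = 17.
Final offense level: 17.
Criminal history: 13 prior points → Category Serious (11+).
Level 17 falls in the 16-17 band.
Grid: Level 16-17 × Category Serious = 65-73 months.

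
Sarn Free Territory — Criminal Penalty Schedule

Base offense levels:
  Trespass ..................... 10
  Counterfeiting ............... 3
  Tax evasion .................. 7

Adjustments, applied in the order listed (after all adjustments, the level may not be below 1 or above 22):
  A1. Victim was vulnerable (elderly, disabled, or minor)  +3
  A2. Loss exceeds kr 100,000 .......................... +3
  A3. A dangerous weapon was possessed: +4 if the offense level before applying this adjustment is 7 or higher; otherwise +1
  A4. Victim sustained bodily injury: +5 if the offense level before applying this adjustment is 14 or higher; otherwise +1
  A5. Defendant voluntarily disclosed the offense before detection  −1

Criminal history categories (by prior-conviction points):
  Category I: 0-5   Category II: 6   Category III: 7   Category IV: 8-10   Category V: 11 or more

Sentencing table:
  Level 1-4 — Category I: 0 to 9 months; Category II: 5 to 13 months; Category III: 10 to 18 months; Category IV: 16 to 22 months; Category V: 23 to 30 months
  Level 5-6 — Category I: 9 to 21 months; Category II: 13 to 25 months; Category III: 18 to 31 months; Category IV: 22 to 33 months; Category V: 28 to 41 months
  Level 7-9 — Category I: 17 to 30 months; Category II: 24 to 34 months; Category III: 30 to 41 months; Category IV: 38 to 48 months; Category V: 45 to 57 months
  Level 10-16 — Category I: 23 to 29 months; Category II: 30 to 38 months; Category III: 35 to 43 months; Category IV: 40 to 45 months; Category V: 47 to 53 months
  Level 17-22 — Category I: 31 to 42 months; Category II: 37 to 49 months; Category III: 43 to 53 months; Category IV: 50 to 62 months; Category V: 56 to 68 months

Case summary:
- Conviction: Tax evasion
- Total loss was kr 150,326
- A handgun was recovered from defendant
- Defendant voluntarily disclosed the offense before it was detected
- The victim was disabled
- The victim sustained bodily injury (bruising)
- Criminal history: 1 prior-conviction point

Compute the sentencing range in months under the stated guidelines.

31-42 months

Base offense level for tax evasion: 7.
A1 applies: 7 + 3 = 10.
A2 applies: 10 + 3 = 13.
A3 applies (level before this adjustment is 13 ≥ 7, so +4): 13 + 4 = 17.
A4 applies (level before this adjustment is 17 ≥ 14, so +5): 17 + 5 = 22.
A5 applies: 22 − 1 = 21.
Final offense level: 21.
Criminal history: 1 prior point → Category I (0-5).
Level 21 falls in the 17-22 band.
Grid: Level 17-22 × Category I = 31-42 months.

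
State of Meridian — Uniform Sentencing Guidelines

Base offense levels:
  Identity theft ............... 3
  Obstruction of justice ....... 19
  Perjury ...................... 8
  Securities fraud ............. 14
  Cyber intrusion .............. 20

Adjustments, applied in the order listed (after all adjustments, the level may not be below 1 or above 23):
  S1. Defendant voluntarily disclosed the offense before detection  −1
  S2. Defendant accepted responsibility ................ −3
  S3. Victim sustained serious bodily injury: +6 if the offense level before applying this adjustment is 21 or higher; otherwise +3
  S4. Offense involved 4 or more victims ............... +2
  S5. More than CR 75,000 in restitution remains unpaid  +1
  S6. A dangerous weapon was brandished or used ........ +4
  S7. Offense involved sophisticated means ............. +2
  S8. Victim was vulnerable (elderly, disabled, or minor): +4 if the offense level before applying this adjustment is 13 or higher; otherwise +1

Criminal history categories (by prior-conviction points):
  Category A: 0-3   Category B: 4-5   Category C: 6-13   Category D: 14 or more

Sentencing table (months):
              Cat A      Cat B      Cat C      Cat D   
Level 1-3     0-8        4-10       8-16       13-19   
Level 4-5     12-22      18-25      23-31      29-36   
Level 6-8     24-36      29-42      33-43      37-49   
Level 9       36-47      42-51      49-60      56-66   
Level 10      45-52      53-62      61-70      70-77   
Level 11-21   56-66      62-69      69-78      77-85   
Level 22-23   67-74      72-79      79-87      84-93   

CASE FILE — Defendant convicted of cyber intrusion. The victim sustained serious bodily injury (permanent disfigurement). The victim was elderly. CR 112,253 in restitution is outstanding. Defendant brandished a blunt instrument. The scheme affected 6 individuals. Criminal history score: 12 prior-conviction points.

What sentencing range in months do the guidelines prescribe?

79-87 months

Base offense level for cyber intrusion: 20.
S1 does not apply.
S3 applies (level before this adjustment is 20 < 21, so +3): 20 + 3 = 23.
S4 applies: 23 + 2 = 25.
S5 applies: 25 + 1 = 26.
S6 applies: 26 + 4 = 30.
S8 applies (level before this adjustment is 30 ≥ 13, so +4): 30 + 4 = 34.
Level 34 exceeds the maximum of 23; capped at 23.
Final offense level: 23.
Criminal history: 12 prior points → Category C (6-13).
Level 23 falls in the 22-23 band.
Grid: Level 22-23 × Category C = 79-87 months.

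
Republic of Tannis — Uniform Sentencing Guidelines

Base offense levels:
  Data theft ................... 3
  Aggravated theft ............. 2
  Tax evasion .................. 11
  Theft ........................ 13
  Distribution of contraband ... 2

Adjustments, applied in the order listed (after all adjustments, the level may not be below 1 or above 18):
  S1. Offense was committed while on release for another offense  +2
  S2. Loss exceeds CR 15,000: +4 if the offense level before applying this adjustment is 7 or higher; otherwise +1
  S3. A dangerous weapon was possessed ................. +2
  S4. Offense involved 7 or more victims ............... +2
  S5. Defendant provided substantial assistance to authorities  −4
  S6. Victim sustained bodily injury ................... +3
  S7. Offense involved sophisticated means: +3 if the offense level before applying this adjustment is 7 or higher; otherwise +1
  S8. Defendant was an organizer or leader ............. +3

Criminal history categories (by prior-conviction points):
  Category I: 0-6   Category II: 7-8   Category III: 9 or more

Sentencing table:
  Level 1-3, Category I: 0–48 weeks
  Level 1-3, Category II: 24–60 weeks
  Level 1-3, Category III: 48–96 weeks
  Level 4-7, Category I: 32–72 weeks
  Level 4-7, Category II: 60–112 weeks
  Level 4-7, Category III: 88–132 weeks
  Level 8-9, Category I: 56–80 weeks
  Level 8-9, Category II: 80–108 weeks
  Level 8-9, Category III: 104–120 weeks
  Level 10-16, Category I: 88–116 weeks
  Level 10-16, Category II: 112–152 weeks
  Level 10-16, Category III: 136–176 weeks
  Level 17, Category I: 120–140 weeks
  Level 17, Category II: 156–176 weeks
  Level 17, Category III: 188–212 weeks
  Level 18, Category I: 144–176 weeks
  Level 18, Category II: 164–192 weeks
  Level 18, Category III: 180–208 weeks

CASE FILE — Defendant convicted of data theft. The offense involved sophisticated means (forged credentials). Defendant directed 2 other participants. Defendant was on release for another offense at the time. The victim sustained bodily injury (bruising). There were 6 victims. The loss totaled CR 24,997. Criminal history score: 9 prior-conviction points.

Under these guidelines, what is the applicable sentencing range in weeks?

Base offense level for data theft: 3.
S1 applies: 3 + 2 = 5.
S2 applies (level before this adjustment is 5 < 7, so +1): 5 + 1 = 6.
S4 does not apply.
S5 does not apply.
S6 applies: 6 + 3 = 9.
S7 applies (level before this adjustment is 9 ≥ 7, so +3): 9 + 3 = 12.
S8 applies: 12 + 3 = 15.
Final offense level: 15.
Criminal history: 9 prior points → Category III (9+).
Level 15 falls in the 10-16 band.
Grid: Level 10-16 × Category III = 136-176 weeks.

136-176 weeks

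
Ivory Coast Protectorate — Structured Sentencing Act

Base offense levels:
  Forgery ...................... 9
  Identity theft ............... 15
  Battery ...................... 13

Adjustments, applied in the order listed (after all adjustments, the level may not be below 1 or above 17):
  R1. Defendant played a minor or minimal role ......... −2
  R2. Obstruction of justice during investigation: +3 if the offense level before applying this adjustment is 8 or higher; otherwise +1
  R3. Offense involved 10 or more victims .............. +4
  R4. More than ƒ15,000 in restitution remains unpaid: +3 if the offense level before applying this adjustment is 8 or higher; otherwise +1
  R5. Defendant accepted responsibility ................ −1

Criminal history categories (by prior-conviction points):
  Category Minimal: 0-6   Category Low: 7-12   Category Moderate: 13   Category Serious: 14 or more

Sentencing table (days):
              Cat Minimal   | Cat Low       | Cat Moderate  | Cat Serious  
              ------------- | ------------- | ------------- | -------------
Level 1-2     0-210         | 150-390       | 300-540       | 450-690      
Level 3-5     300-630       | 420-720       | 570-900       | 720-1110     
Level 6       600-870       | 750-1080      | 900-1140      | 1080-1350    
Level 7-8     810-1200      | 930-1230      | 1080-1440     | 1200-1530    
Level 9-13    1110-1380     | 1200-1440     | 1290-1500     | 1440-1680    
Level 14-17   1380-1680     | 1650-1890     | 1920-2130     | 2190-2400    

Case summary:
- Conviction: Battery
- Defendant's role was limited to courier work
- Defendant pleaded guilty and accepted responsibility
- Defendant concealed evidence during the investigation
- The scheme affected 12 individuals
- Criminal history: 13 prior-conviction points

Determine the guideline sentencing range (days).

Base offense level for battery: 13.
R1 applies: 13 − 2 = 11.
R2 applies (level before this adjustment is 11 ≥ 8, so +3): 11 + 3 = 14.
R3 applies: 14 + 4 = 18.
R5 applies: 18 − 1 = 17.
Final offense level: 17.
Criminal history: 13 prior points → Category Moderate (13).
Level 17 falls in the 14-17 band.
Grid: Level 14-17 × Category Moderate = 1920-2130 days.

1920-2130 days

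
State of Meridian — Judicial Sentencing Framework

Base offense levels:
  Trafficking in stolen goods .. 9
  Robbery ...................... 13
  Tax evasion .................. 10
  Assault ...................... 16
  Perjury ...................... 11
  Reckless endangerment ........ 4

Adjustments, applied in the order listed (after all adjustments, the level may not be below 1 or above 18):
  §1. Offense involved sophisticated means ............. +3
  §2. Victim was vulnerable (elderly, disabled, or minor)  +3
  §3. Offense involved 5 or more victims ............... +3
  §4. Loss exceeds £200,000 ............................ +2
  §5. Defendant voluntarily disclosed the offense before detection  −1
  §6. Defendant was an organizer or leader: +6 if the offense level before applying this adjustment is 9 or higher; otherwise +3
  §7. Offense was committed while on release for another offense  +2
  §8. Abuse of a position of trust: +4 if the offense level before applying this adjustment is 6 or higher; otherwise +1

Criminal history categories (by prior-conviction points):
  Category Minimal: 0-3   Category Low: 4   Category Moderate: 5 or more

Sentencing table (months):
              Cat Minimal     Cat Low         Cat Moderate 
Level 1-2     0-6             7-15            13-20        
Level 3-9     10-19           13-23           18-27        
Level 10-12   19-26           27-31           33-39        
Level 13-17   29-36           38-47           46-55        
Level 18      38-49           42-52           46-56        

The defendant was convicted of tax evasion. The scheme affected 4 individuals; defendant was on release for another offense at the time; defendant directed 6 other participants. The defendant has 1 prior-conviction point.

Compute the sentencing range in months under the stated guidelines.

38-49 months

Base offense level for tax evasion: 10.
§2 does not apply.
§6 applies (level before this adjustment is 10 ≥ 9, so +6): 10 + 6 = 16.
§7 applies: 16 + 2 = 18.
§8 does not apply.
Final offense level: 18.
Criminal history: 1 prior point → Category Minimal (0-3).
Level 18 falls in the 18 band.
Grid: Level 18 × Category Minimal = 38-49 months.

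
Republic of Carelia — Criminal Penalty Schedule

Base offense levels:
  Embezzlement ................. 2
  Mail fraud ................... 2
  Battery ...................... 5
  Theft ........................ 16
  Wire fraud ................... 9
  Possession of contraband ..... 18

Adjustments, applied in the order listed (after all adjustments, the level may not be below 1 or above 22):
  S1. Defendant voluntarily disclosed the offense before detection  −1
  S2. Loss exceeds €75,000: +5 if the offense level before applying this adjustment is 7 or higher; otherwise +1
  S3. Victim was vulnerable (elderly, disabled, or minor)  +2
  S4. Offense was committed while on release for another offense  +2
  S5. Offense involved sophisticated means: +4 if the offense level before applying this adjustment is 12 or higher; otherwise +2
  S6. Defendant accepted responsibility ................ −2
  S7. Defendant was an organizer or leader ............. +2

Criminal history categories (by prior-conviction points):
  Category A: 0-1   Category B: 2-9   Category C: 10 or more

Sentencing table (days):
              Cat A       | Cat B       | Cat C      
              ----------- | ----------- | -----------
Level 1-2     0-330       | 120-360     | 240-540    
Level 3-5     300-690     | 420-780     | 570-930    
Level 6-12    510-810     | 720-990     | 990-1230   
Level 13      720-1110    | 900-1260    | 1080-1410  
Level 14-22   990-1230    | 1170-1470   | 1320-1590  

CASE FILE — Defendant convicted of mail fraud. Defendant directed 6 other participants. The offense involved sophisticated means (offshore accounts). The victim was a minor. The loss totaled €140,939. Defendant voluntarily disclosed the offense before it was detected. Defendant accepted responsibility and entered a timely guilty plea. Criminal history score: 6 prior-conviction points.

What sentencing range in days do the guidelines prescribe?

Base offense level for mail fraud: 2.
S1 applies: 2 − 1 = 1.
S2 applies (level before this adjustment is 1 < 7, so +1): 1 + 1 = 2.
S3 applies: 2 + 2 = 4.
S5 applies (level before this adjustment is 4 < 12, so +2): 4 + 2 = 6.
S6 applies: 6 − 2 = 4.
S7 applies: 4 + 2 = 6.
Final offense level: 6.
Criminal history: 6 prior points → Category B (2-9).
Level 6 falls in the 6-12 band.
Grid: Level 6-12 × Category B = 720-990 days.

720-990 days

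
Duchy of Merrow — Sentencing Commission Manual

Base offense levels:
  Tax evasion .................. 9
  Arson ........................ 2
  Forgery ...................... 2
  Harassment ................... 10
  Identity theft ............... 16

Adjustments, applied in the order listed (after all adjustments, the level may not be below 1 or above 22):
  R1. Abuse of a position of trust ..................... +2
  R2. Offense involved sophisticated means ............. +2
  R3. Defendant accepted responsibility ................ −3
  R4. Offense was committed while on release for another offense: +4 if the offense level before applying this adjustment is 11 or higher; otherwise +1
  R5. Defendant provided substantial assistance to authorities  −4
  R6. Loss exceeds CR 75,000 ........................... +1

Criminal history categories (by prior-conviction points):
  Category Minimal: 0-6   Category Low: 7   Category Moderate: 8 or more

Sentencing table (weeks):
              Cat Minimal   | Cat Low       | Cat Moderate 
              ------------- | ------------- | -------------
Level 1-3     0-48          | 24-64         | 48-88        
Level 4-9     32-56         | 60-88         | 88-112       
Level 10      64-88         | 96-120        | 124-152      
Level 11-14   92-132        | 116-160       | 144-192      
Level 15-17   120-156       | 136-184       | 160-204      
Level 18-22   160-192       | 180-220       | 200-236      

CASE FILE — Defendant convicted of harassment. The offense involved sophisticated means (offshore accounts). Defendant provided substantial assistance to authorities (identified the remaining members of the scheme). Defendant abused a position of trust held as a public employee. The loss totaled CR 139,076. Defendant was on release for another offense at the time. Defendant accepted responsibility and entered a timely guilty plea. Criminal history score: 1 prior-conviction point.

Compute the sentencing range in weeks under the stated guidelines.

Base offense level for harassment: 10.
R1 applies: 10 + 2 = 12.
R2 applies: 12 + 2 = 14.
R3 applies: 14 − 3 = 11.
R4 applies (level before this adjustment is 11 ≥ 11, so +4): 11 + 4 = 15.
R5 applies: 15 − 4 = 11.
R6 applies: 11 + 1 = 12.
Final offense level: 12.
Criminal history: 1 prior point → Category Minimal (0-6).
Level 12 falls in the 11-14 band.
Grid: Level 11-14 × Category Minimal = 92-132 weeks.

92-132 weeks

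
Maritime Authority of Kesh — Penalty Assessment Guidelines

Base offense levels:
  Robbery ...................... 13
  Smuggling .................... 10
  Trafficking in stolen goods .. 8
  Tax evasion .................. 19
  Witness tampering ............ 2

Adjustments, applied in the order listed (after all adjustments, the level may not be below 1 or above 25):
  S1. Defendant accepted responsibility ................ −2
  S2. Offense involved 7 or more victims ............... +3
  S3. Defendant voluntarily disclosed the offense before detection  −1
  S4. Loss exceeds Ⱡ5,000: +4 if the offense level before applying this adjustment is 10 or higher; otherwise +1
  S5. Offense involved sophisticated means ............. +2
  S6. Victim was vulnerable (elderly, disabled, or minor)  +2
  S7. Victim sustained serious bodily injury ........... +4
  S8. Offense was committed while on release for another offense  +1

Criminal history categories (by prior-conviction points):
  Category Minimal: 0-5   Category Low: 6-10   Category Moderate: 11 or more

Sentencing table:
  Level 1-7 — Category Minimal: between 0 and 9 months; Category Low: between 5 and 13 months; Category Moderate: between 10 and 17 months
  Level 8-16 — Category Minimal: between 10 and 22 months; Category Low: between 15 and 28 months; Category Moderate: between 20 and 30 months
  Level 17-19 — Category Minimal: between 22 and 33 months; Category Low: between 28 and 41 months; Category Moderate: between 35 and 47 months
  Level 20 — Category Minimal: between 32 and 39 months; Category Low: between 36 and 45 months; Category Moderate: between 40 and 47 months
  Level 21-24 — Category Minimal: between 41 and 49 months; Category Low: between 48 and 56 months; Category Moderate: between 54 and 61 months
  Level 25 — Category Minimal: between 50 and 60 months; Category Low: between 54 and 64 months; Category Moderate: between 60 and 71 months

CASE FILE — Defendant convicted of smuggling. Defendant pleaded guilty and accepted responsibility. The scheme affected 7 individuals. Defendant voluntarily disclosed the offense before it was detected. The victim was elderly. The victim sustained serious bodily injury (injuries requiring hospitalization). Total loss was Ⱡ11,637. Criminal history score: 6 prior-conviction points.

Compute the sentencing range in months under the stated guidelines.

Base offense level for smuggling: 10.
S1 applies: 10 − 2 = 8.
S2 applies: 8 + 3 = 11.
S3 applies: 11 − 1 = 10.
S4 applies (level before this adjustment is 10 ≥ 10, so +4): 10 + 4 = 14.
S5 does not apply.
S6 applies: 14 + 2 = 16.
S7 applies: 16 + 4 = 20.
S8 does not apply.
Final offense level: 20.
Criminal history: 6 prior points → Category Low (6-10).
Level 20 falls in the 20 band.
Grid: Level 20 × Category Low = 36-45 months.

36-45 months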